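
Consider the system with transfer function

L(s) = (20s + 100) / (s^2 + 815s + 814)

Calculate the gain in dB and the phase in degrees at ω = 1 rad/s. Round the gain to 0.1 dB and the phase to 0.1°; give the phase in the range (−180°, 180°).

Substitute s = j1:
Numerator: 20(j1) + 100 = 100 + j20
Denominator: (j1)^2 + 815(j1) + 814 = 813 + j815
|N| = √(100² + 20²) ≈ 101.98, ∠N ≈ 11.31°
|D| = √(813² + 815²) ≈ 1151.2, ∠D ≈ 45.07°
|L| = 101.98 / 1151.2 ≈ 0.088586
Gain = 20 log₁₀(0.088586) ≈ -21.05 dB
∠L = 11.31° − 45.07° = -33.76°

-21.1 dB, -33.8°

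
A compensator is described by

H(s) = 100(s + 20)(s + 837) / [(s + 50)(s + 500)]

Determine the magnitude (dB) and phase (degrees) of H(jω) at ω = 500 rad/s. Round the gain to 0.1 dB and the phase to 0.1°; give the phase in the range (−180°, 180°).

42.8 dB, -10.7°

At s = jω = j500:
zero (s+20): 20 + j500 → |·| = √(20²+500²) = √250400 ≈ 500.4, ∠ = arctan(500/20) ≈ 87.71°
zero (s+837): 837 + j500 → |·| = √(837²+500²) = √950569 ≈ 974.97, ∠ = arctan(500/837) ≈ 30.85°
pole (s+50): 50 + j500 → |·| = √(50²+500²) = √252500 ≈ 502.49, ∠ = arctan(500/50) ≈ 84.29°
pole (s+500): 500 + j500 → |·| = √(500²+500²) = √500000 ≈ 707.11, ∠ = arctan(500/500) ≈ 45.00°
|H| = 100 · 4.8787e+05 / 3.5532e+05 ≈ 137.3
Gain = 20 log₁₀(137.3) ≈ 42.75 dB
∠H = 118.56° − 129.29° = -10.73°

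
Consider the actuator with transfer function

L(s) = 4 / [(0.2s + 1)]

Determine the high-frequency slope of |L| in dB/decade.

Each pole contributes −20 dB/decade at high frequency; each zero contributes +20 dB/decade.
Net: 0 zero(s) − 1 pole(s) → -20 dB/decade.

-20 dB/decade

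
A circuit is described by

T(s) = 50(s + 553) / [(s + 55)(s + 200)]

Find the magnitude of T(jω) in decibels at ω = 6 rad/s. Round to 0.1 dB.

At s = jω = j6:
zero (s+553): 553 + j6 → |·| = √(553²+6²) = √305845 ≈ 553.03, ∠ = arctan(6/553) ≈ 0.62°
pole (s+55): 55 + j6 → |·| = √(55²+6²) = √3061 ≈ 55.326, ∠ = arctan(6/55) ≈ 6.23°
pole (s+200): 200 + j6 → |·| = √(200²+6²) = √40036 ≈ 200.09, ∠ = arctan(6/200) ≈ 1.72°
|T| = 50 · 553.03 / 11070 ≈ 2.4979
Gain = 20 log₁₀(2.4979) ≈ 7.95 dB

8.0 dB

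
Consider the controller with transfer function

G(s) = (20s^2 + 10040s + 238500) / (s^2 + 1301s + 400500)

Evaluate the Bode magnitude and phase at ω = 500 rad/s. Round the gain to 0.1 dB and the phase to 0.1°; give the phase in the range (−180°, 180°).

20.3 dB, 56.5°

Substitute s = j500:
Numerator: 20(j500)^2 + 10040(j500) + 238500 = -4761500 + j5020000
Denominator: (j500)^2 + 1301(j500) + 400500 = 150500 + j650500
|N| = √(4761500² + 5020000²) ≈ 6.919e+06, ∠N ≈ 133.49°
|D| = √(150500² + 650500²) ≈ 6.6768e+05, ∠D ≈ 76.97°
|G| = 6.919e+06 / 6.6768e+05 ≈ 10.363
Gain = 20 log₁₀(10.363) ≈ 20.31 dB
∠G = 133.49° − 76.97° = 56.52°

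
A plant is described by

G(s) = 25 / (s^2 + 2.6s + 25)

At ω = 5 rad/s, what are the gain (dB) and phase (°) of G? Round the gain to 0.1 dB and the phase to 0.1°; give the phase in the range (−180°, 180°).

5.7 dB, -90.0°

At s = jω = j5:
quadratic: (j5)² + 2.6·j5 + 25 = 0 + j13 → |·| ≈ 13, ∠ ≈ 90.00°
|G| = 25 / 13 ≈ 1.9231
Gain = 20 log₁₀(1.9231) ≈ 5.68 dB
∠G = 0.00° − 90.00° = -90.00°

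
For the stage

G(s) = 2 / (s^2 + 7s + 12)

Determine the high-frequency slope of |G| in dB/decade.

-40 dB/decade

Each pole contributes −20 dB/decade at high frequency; each zero contributes +20 dB/decade.
Net: 0 zero(s) − 2 pole(s) → -40 dB/decade.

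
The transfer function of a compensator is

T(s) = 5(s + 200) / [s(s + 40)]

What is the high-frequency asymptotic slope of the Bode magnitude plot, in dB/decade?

Each pole contributes −20 dB/decade at high frequency; each zero contributes +20 dB/decade.
Net: 1 zero(s) − 2 pole(s) → -20 dB/decade.

-20 dB/decade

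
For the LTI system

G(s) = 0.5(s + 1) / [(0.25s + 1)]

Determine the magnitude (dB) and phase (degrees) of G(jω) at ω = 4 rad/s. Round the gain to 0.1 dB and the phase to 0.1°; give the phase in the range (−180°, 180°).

3.3 dB, 31.0°

At ω = 4 rad/s:
zero (1 + j4·1) = 1 + j4 → |·| ≈ 4.1231, ∠ ≈ 75.96°
pole (1 + j4·0.25) = 1 + j1 → |·| ≈ 1.4142, ∠ ≈ 45.00°
|G| = 0.5 · 4.1231 / (1.4142) ≈ 1.4577
Gain = 20 log₁₀(1.4577) ≈ 3.27 dB
∠G = (75.96°) − (45.00°) = 30.96°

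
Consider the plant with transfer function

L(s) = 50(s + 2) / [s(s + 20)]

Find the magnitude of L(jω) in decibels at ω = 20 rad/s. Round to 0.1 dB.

At s = jω = j20:
zero (s+2): 2 + j20 → |·| = √(2²+20²) = √404 ≈ 20.1, ∠ = arctan(20/2) ≈ 84.29°
pole (s+20): 20 + j20 → |·| = √(20²+20²) = √800 ≈ 28.284, ∠ = arctan(20/20) ≈ 45.00°
pole at origin: |s| = 20, ∠ = 90.00° (in denominator)
|L| = 50 · 20.1 / 565.68 ≈ 1.7766
Gain = 20 log₁₀(1.7766) ≈ 4.99 dB

5.0 dB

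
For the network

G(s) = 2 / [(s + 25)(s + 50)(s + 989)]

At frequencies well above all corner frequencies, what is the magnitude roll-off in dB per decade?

-60 dB/decade

Each pole contributes −20 dB/decade at high frequency; each zero contributes +20 dB/decade.
Net: 0 zero(s) − 3 pole(s) → -60 dB/decade.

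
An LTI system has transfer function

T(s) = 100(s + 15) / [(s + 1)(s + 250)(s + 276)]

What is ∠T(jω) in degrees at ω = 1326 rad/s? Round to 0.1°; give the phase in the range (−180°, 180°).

At s = jω = j1326:
zero (s+15): 15 + j1326 → |·| = √(15²+1326²) = √1758501 ≈ 1326.1, ∠ = arctan(1326/15) ≈ 89.35°
pole (s+1): 1 + j1326 → |·| = √(1²+1326²) = √1758277 ≈ 1326, ∠ = arctan(1326/1) ≈ 89.96°
pole (s+250): 250 + j1326 → |·| = √(250²+1326²) = √1820776 ≈ 1349.4, ∠ = arctan(1326/250) ≈ 79.32°
pole (s+276): 276 + j1326 → |·| = √(276²+1326²) = √1834452 ≈ 1354.4, ∠ = arctan(1326/276) ≈ 78.24°
∠T = 89.35° − 247.52° = -158.17°

-158.2°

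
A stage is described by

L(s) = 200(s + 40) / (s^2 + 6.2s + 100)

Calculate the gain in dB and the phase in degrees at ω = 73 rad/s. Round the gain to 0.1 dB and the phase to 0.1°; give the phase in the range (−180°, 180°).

10.0 dB, -113.8°

At s = jω = j73:
zero (s+40): 40 + j73 → |·| = √(40²+73²) = √6929 ≈ 83.241, ∠ = arctan(73/40) ≈ 61.28°
quadratic: (j73)² + 6.2·j73 + 100 = -5229 + j452.6 → |·| ≈ 5248.6, ∠ ≈ 175.05°
|L| = 200 · 83.241 / 5248.6 ≈ 3.1719
Gain = 20 log₁₀(3.1719) ≈ 10.03 dB
∠L = 61.28° − 175.05° = -113.77°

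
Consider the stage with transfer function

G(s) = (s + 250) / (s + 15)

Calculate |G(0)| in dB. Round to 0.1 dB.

G(0) = 250 / 15 ≈ 16.667
20 log₁₀(16.667) ≈ 24.44 dB

24.4 dB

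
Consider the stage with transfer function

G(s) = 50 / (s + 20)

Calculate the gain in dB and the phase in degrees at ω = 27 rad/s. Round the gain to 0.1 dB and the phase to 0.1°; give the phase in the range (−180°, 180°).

3.5 dB, -53.5°

At s = jω = j27:
pole (s+20): 20 + j27 → |·| = √(20²+27²) = √1129 ≈ 33.601, ∠ = arctan(27/20) ≈ 53.47°
|G| = 50 / 33.601 ≈ 1.4881
Gain = 20 log₁₀(1.4881) ≈ 3.45 dB
∠G = 0.00° − 53.47° = -53.47°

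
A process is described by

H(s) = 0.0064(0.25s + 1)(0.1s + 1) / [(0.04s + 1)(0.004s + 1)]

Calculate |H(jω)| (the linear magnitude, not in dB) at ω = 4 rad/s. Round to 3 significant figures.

At ω = 4 rad/s:
zero (1 + j4·0.25) = 1 + j1 → |·| ≈ 1.4142, ∠ ≈ 45.00°
zero (1 + j4·0.1) = 1 + j0.4 → |·| ≈ 1.077, ∠ ≈ 21.80°
pole (1 + j4·0.04) = 1 + j0.16 → |·| ≈ 1.0127, ∠ ≈ 9.09°
pole (1 + j4·0.004) = 1 + j0.016 → |·| ≈ 1.0001, ∠ ≈ 0.92°
|H| = 0.0064 · 1.4142 · 1.077 / (1.0127 · 1.0001) ≈ 0.0096246

0.00962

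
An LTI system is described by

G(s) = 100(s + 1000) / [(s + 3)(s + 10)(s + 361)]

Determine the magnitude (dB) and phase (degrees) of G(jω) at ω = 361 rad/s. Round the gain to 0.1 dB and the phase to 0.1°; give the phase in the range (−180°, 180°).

-55.9 dB, 156.9°

At s = jω = j361:
zero (s+1000): 1000 + j361 → |·| = √(1000²+361²) = √1130321 ≈ 1063.2, ∠ = arctan(361/1000) ≈ 19.85°
pole (s+3): 3 + j361 → |·| = √(3²+361²) = √130330 ≈ 361.01, ∠ = arctan(361/3) ≈ 89.52°
pole (s+10): 10 + j361 → |·| = √(10²+361²) = √130421 ≈ 361.14, ∠ = arctan(361/10) ≈ 88.41°
pole (s+361): 361 + j361 → |·| = √(361²+361²) = √260642 ≈ 510.53, ∠ = arctan(361/361) ≈ 45.00°
|G| = 100 · 1063.2 / 6.656e+07 ≈ 0.0015974
Gain = 20 log₁₀(0.0015974) ≈ -55.93 dB
∠G = 19.85° − 222.93° = -203.08° ≡ 156.92° (principal value)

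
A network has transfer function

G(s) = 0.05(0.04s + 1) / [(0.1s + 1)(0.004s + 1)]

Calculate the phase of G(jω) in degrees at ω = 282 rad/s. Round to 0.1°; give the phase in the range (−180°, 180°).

At ω = 282 rad/s:
zero (1 + j282·0.04) = 1 + j11.28 → |·| ≈ 11.324, ∠ ≈ 84.93°
pole (1 + j282·0.1) = 1 + j28.2 → |·| ≈ 28.218, ∠ ≈ 87.97°
pole (1 + j282·0.004) = 1 + j1.128 → |·| ≈ 1.5074, ∠ ≈ 48.44°
∠G = (84.93°) − (87.97° + 48.44°) = -51.48°

-51.5°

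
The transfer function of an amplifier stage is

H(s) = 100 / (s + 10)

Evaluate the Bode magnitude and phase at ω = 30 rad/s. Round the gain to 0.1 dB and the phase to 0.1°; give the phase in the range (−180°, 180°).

At s = jω = j30:
pole (s+10): 10 + j30 → |·| = √(10²+30²) = √1000 ≈ 31.623, ∠ = arctan(30/10) ≈ 71.57°
|H| = 100 / 31.623 ≈ 3.1623
Gain = 20 log₁₀(3.1623) ≈ 10.00 dB
∠H = 0.00° − 71.57° = -71.57°

10.0 dB, -71.6°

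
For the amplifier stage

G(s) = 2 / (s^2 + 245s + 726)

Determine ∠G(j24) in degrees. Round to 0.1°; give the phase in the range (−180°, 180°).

Substitute s = j24:
Numerator: 2 = 2 + j0
Denominator: (j24)^2 + 245(j24) + 726 = 150 + j5880
|N| = √(2² + 0²) ≈ 2, ∠N ≈ 0.00°
|D| = √(150² + 5880²) ≈ 5881.9, ∠D ≈ 88.54°
∠G = 0.00° − 88.54° = -88.54°

-88.5°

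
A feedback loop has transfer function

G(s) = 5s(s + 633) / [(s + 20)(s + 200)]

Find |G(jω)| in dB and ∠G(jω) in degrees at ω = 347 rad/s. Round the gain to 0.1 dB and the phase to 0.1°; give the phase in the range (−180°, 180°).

19.1 dB, -28.0°

At s = jω = j347:
zero (s+633): 633 + j347 → |·| = √(633²+347²) = √521098 ≈ 721.87, ∠ = arctan(347/633) ≈ 28.73°
zero at origin: s = j347 → |·| = 347, ∠ = 90.00°
pole (s+20): 20 + j347 → |·| = √(20²+347²) = √120809 ≈ 347.58, ∠ = arctan(347/20) ≈ 86.70°
pole (s+200): 200 + j347 → |·| = √(200²+347²) = √160409 ≈ 400.51, ∠ = arctan(347/200) ≈ 60.04°
|G| = 5 · 2.5049e+05 / 1.3921e+05 ≈ 8.9968
Gain = 20 log₁₀(8.9968) ≈ 19.08 dB
∠G = 118.73° − 146.74° = -28.01°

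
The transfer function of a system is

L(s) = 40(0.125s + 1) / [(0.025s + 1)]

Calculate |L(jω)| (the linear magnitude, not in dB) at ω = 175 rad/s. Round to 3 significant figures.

195

At ω = 175 rad/s:
zero (1 + j175·0.125) = 1 + j21.875 → |·| ≈ 21.898, ∠ ≈ 87.38°
pole (1 + j175·0.025) = 1 + j4.375 → |·| ≈ 4.4878, ∠ ≈ 77.12°
|L| = 40 · 21.898 / (4.4878) ≈ 195.18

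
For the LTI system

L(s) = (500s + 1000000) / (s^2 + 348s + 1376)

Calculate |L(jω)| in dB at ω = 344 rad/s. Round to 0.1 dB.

Substitute s = j344:
Numerator: 500(j344) + 1000000 = 1000000 + j172000
Denominator: (j344)^2 + 348(j344) + 1376 = -116960 + j119712
|N| = √(1000000² + 172000²) ≈ 1.0147e+06, ∠N ≈ 9.76°
|D| = √(116960² + 119712²) ≈ 1.6736e+05, ∠D ≈ 134.33°
|L| = 1.0147e+06 / 1.6736e+05 ≈ 6.063
Gain = 20 log₁₀(6.063) ≈ 15.65 dB

15.7 dB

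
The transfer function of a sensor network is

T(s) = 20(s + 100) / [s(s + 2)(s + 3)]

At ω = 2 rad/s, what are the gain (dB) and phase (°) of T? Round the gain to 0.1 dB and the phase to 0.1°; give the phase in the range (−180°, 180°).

39.8 dB, -167.5°

At s = jω = j2:
zero (s+100): 100 + j2 → |·| = √(100²+2²) = √10004 ≈ 100.02, ∠ = arctan(2/100) ≈ 1.15°
pole (s+2): 2 + j2 → |·| = √(2²+2²) = √8 ≈ 2.8284, ∠ = arctan(2/2) ≈ 45.00°
pole (s+3): 3 + j2 → |·| = √(3²+2²) = √13 ≈ 3.6056, ∠ = arctan(2/3) ≈ 33.69°
pole at origin: |s| = 2, ∠ = 90.00° (in denominator)
|T| = 20 · 100.02 / 20.396 ≈ 98.078
Gain = 20 log₁₀(98.078) ≈ 39.83 dB
∠T = 1.15° − 168.69° = -167.54°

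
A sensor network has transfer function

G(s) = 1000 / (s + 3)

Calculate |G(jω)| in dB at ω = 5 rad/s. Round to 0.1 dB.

44.7 dB

Substitute s = j5:
Numerator: 1000 = 1000 + j0
Denominator: (j5) + 3 = 3 + j5
|N| = √(1000² + 0²) ≈ 1000, ∠N ≈ 0.00°
|D| = √(3² + 5²) ≈ 5.831, ∠D ≈ 59.04°
|G| = 1000 / 5.831 ≈ 171.5
Gain = 20 log₁₀(171.5) ≈ 44.69 dB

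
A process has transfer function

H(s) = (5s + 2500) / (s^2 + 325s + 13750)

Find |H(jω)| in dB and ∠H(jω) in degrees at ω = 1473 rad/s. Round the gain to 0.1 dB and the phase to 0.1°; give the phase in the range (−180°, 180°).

-49.1 dB, -96.2°

Substitute s = j1473:
Numerator: 5(j1473) + 2500 = 2500 + j7365
Denominator: (j1473)^2 + 325(j1473) + 13750 = -2155979 + j478725
|N| = √(2500² + 7365²) ≈ 7777.7, ∠N ≈ 71.25°
|D| = √(2155979² + 478725²) ≈ 2.2085e+06, ∠D ≈ 167.48°
|H| = 7777.7 / 2.2085e+06 ≈ 0.0035217
Gain = 20 log₁₀(0.0035217) ≈ -49.06 dB
∠H = 71.25° − 167.48° = -96.23°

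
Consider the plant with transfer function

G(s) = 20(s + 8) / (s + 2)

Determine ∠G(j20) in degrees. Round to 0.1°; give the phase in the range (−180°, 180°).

At s = jω = j20:
zero (s+8): 8 + j20 → |·| = √(8²+20²) = √464 ≈ 21.541, ∠ = arctan(20/8) ≈ 68.20°
pole (s+2): 2 + j20 → |·| = √(2²+20²) = √404 ≈ 20.1, ∠ = arctan(20/2) ≈ 84.29°
∠G = 68.20° − 84.29° = -16.09°

-16.1°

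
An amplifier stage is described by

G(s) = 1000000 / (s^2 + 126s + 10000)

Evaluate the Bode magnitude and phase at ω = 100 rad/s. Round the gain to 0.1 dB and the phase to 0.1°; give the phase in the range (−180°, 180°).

At s = jω = j100:
quadratic: (j100)² + 126·j100 + 10000 = 0 + j12600 → |·| ≈ 12600, ∠ ≈ 90.00°
|G| = 1000000 / 12600 ≈ 79.365
Gain = 20 log₁₀(79.365) ≈ 37.99 dB
∠G = 0.00° − 90.00° = -90.00°

38.0 dB, -90.0°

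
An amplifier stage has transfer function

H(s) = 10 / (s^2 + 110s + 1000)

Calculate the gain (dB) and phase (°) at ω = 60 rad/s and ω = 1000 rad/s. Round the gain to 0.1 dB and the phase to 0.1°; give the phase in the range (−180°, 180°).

ω = 60: -57.0 dB, -111.5°; ω = 1000: -100.0 dB, -173.7°

Substitute s = j60:
Numerator: 10 = 10 + j0
Denominator: (j60)^2 + 110(j60) + 1000 = -2600 + j6600
|N| = √(10² + 0²) ≈ 10, ∠N ≈ 0.00°
|D| = √(2600² + 6600²) ≈ 7093.7, ∠D ≈ 111.50°
|H| = 10 / 7093.7 ≈ 0.0014097
Gain = 20 log₁₀(0.0014097) ≈ -57.02 dB
∠H = 0.00° − 111.50° = -111.50°

Substitute s = j1000:
Numerator: 10 = 10 + j0
Denominator: (j1000)^2 + 110(j1000) + 1000 = -999000 + j110000
|N| = √(10² + 0²) ≈ 10, ∠N ≈ 0.00°
|D| = √(999000² + 110000²) ≈ 1.005e+06, ∠D ≈ 173.72°
|H| = 10 / 1.005e+06 ≈ 9.9502e-06
Gain = 20 log₁₀(9.9502e-06) ≈ -100.04 dB
∠H = 0.00° − 173.72° = -173.72°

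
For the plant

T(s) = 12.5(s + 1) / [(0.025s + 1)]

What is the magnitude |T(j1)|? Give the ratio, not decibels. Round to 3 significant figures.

At ω = 1 rad/s:
zero (1 + j1·1) = 1 + j1 → |·| ≈ 1.4142, ∠ ≈ 45.00°
pole (1 + j1·0.025) = 1 + j0.025 → |·| ≈ 1.0003, ∠ ≈ 1.43°
|T| = 12.5 · 1.4142 / (1.0003) ≈ 17.672

17.7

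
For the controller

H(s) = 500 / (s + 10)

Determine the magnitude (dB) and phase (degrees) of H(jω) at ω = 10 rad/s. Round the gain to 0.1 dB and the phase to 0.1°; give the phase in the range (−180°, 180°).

31.0 dB, -45.0°

Substitute s = j10:
Numerator: 500 = 500 + j0
Denominator: (j10) + 10 = 10 + j10
|N| = √(500² + 0²) ≈ 500, ∠N ≈ 0.00°
|D| = √(10² + 10²) ≈ 14.142, ∠D ≈ 45.00°
|H| = 500 / 14.142 ≈ 35.356
Gain = 20 log₁₀(35.356) ≈ 30.97 dB
∠H = 0.00° − 45.00° = -45.00°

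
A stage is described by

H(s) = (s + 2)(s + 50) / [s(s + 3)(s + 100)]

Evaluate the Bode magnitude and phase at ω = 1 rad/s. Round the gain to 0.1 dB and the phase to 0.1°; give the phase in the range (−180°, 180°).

-9.0 dB, -81.3°

At s = jω = j1:
zero (s+2): 2 + j1 → |·| = √(2²+1²) = √5 ≈ 2.2361, ∠ = arctan(1/2) ≈ 26.57°
zero (s+50): 50 + j1 → |·| = √(50²+1²) = √2501 ≈ 50.01, ∠ = arctan(1/50) ≈ 1.15°
pole (s+3): 3 + j1 → |·| = √(3²+1²) = √10 ≈ 3.1623, ∠ = arctan(1/3) ≈ 18.43°
pole (s+100): 100 + j1 → |·| = √(100²+1²) = √10001 ≈ 100, ∠ = arctan(1/100) ≈ 0.57°
pole at origin: |s| = 1, ∠ = 90.00° (in denominator)
|H| = 1 · 111.83 / 316.23 ≈ 0.35364
Gain = 20 log₁₀(0.35364) ≈ -9.03 dB
∠H = 27.72° − 109.00° = -81.28°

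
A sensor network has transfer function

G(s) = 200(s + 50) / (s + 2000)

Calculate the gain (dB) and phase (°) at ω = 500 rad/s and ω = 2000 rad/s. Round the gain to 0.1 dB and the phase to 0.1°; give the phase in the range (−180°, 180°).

At s = jω = j500:
zero (s+50): 50 + j500 → |·| = √(50²+500²) = √252500 ≈ 502.49, ∠ = arctan(500/50) ≈ 84.29°
pole (s+2000): 2000 + j500 → |·| = √(2000²+500²) = √4250000 ≈ 2061.6, ∠ = arctan(500/2000) ≈ 14.04°
|G| = 200 · 502.49 / 2061.6 ≈ 48.748
Gain = 20 log₁₀(48.748) ≈ 33.76 dB
∠G = 84.29° − 14.04° = 70.25°

At s = jω = j2000:
zero (s+50): 50 + j2000 → |·| = √(50²+2000²) = √4002500 ≈ 2000.6, ∠ = arctan(2000/50) ≈ 88.57°
pole (s+2000): 2000 + j2000 → |·| = √(2000²+2000²) = √8000000 ≈ 2828.4, ∠ = arctan(2000/2000) ≈ 45.00°
|G| = 200 · 2000.6 / 2828.4 ≈ 141.47
Gain = 20 log₁₀(141.47) ≈ 43.01 dB
∠G = 88.57° − 45.00° = 43.57°

ω = 500: 33.8 dB, 70.3°; ω = 2000: 43.0 dB, 43.6°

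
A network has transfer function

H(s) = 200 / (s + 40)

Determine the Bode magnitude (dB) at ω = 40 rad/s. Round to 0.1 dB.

11.0 dB

At s = jω = j40:
pole (s+40): 40 + j40 → |·| = √(40²+40²) = √3200 ≈ 56.569, ∠ = arctan(40/40) ≈ 45.00°
|H| = 200 / 56.569 ≈ 3.5355
Gain = 20 log₁₀(3.5355) ≈ 10.97 dB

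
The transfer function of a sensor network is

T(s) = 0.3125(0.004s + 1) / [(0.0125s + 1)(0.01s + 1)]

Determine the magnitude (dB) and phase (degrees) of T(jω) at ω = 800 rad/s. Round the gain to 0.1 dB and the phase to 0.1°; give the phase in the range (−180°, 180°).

-37.8 dB, -94.5°

At ω = 800 rad/s:
zero (1 + j800·0.004) = 1 + j3.2 → |·| ≈ 3.3526, ∠ ≈ 72.65°
pole (1 + j800·0.0125) = 1 + j10 → |·| ≈ 10.05, ∠ ≈ 84.29°
pole (1 + j800·0.01) = 1 + j8 → |·| ≈ 8.0623, ∠ ≈ 82.87°
|T| = 0.3125 · 3.3526 / (10.05 · 8.0623) ≈ 0.01293
Gain = 20 log₁₀(0.01293) ≈ -37.77 dB
∠T = (72.65°) − (84.29° + 82.87°) = -94.51°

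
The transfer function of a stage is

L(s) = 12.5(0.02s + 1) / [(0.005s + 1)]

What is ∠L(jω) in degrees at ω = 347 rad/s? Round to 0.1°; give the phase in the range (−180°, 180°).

At ω = 347 rad/s:
zero (1 + j347·0.02) = 1 + j6.94 → |·| ≈ 7.0117, ∠ ≈ 81.80°
pole (1 + j347·0.005) = 1 + j1.735 → |·| ≈ 2.0026, ∠ ≈ 60.04°
∠L = (81.80°) − (60.04°) = 21.76°

21.8°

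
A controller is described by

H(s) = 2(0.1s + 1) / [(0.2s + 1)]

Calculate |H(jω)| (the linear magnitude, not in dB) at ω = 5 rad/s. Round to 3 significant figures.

1.58

At ω = 5 rad/s:
zero (1 + j5·0.1) = 1 + j0.5 → |·| ≈ 1.118, ∠ ≈ 26.57°
pole (1 + j5·0.2) = 1 + j1 → |·| ≈ 1.4142, ∠ ≈ 45.00°
|H| = 2 · 1.118 / (1.4142) ≈ 1.5811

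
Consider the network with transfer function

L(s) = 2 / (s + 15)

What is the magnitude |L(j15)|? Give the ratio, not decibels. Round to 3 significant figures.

Substitute s = j15:
Numerator: 2 = 2 + j0
Denominator: (j15) + 15 = 15 + j15
|N| = √(2² + 0²) ≈ 2, ∠N ≈ 0.00°
|D| = √(15² + 15²) ≈ 21.213, ∠D ≈ 45.00°
|L| = 2 / 21.213 ≈ 0.094282

0.0943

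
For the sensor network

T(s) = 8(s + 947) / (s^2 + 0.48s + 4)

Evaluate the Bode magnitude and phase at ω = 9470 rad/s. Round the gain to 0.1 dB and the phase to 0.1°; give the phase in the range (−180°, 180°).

-61.4 dB, -95.7°

At s = jω = j9470:
zero (s+947): 947 + j9470 → |·| = √(947²+9470²) = √90577709 ≈ 9517.2, ∠ = arctan(9470/947) ≈ 84.29°
quadratic: (j9470)² + 0.48·j9470 + 4 = -89680896 + j4545.6 → |·| ≈ 8.9681e+07, ∠ ≈ 180.00°
|T| = 8 · 9517.2 / 8.9681e+07 ≈ 0.00084898
Gain = 20 log₁₀(0.00084898) ≈ -61.42 dB
∠T = 84.29° − 180.00° = -95.71°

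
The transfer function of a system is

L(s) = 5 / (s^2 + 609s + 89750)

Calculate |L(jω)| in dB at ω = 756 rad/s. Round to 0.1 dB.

-102.5 dB

Substitute s = j756:
Numerator: 5 = 5 + j0
Denominator: (j756)^2 + 609(j756) + 89750 = -481786 + j460404
|N| = √(5² + 0²) ≈ 5, ∠N ≈ 0.00°
|D| = √(481786² + 460404²) ≈ 6.664e+05, ∠D ≈ 136.30°
|L| = 5 / 6.664e+05 ≈ 7.503e-06
Gain = 20 log₁₀(7.503e-06) ≈ -102.50 dB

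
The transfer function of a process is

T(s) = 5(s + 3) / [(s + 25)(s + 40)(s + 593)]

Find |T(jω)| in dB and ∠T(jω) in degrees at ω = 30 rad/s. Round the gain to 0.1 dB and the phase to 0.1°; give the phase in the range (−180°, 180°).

-77.7 dB, -5.7°

At s = jω = j30:
zero (s+3): 3 + j30 → |·| = √(3²+30²) = √909 ≈ 30.15, ∠ = arctan(30/3) ≈ 84.29°
pole (s+25): 25 + j30 → |·| = √(25²+30²) = √1525 ≈ 39.051, ∠ = arctan(30/25) ≈ 50.19°
pole (s+40): 40 + j30 → |·| = √(40²+30²) = √2500 ≈ 50, ∠ = arctan(30/40) ≈ 36.87°
pole (s+593): 593 + j30 → |·| = √(593²+30²) = √352549 ≈ 593.76, ∠ = arctan(30/593) ≈ 2.90°
|T| = 5 · 30.15 / 1.1593e+06 ≈ 0.00013004
Gain = 20 log₁₀(0.00013004) ≈ -77.72 dB
∠T = 84.29° − 89.96° = -5.67°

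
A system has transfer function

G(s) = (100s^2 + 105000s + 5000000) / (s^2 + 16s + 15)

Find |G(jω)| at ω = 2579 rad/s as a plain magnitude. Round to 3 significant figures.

Substitute s = j2579:
Numerator: 100(j2579)^2 + 105000(j2579) + 5000000 = -660124100 + j270795000
Denominator: (j2579)^2 + 16(j2579) + 15 = -6651226 + j41264
|N| = √(660124100² + 270795000²) ≈ 7.1351e+08, ∠N ≈ 157.70°
|D| = √(6651226² + 41264²) ≈ 6.6514e+06, ∠D ≈ 179.64°
|G| = 7.1351e+08 / 6.6514e+06 ≈ 107.27

107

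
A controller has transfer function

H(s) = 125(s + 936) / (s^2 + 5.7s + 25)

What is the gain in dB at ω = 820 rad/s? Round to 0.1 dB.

At s = jω = j820:
zero (s+936): 936 + j820 → |·| = √(936²+820²) = √1548496 ≈ 1244.4, ∠ = arctan(820/936) ≈ 41.22°
quadratic: (j820)² + 5.7·j820 + 25 = -672375 + j4674 → |·| ≈ 6.7239e+05, ∠ ≈ 179.60°
|H| = 125 · 1244.4 / 6.7239e+05 ≈ 0.23134
Gain = 20 log₁₀(0.23134) ≈ -12.71 dB

-12.7 dB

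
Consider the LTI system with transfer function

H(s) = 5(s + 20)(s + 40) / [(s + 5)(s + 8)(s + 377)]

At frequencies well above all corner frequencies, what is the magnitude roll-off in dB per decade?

-20 dB/decade

Each pole contributes −20 dB/decade at high frequency; each zero contributes +20 dB/decade.
Net: 2 zero(s) − 3 pole(s) → -20 dB/decade.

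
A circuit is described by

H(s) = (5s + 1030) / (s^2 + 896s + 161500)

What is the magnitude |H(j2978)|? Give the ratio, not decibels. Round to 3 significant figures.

Substitute s = j2978:
Numerator: 5(j2978) + 1030 = 1030 + j14890
Denominator: (j2978)^2 + 896(j2978) + 161500 = -8706984 + j2668288
|N| = √(1030² + 14890²) ≈ 14926, ∠N ≈ 86.04°
|D| = √(8706984² + 2668288²) ≈ 9.1067e+06, ∠D ≈ 162.96°
|H| = 14926 / 9.1067e+06 ≈ 0.001639

0.00164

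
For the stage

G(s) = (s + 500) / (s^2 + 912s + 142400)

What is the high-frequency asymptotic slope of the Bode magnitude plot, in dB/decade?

Each pole contributes −20 dB/decade at high frequency; each zero contributes +20 dB/decade.
Net: 1 zero(s) − 2 pole(s) → -20 dB/decade.

-20 dB/decade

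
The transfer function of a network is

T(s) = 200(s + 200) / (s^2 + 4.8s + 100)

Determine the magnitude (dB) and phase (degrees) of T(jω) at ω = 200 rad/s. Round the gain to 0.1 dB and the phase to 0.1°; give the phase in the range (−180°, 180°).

3.0 dB, -133.6°

At s = jω = j200:
zero (s+200): 200 + j200 → |·| = √(200²+200²) = √80000 ≈ 282.84, ∠ = arctan(200/200) ≈ 45.00°
quadratic: (j200)² + 4.8·j200 + 100 = -39900 + j960 → |·| ≈ 39912, ∠ ≈ 178.62°
|T| = 200 · 282.84 / 39912 ≈ 1.4173
Gain = 20 log₁₀(1.4173) ≈ 3.03 dB
∠T = 45.00° − 178.62° = -133.62°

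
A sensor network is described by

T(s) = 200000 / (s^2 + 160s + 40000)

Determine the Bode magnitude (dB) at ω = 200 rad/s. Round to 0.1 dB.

At s = jω = j200:
quadratic: (j200)² + 160·j200 + 40000 = 0 + j32000 → |·| ≈ 32000, ∠ ≈ 90.00°
|T| = 200000 / 32000 ≈ 6.25
Gain = 20 log₁₀(6.25) ≈ 15.92 dB

15.9 dB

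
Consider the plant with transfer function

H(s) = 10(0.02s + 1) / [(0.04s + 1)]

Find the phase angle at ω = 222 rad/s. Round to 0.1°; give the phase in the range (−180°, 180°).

-6.3°

At ω = 222 rad/s:
zero (1 + j222·0.02) = 1 + j4.44 → |·| ≈ 4.5512, ∠ ≈ 77.31°
pole (1 + j222·0.04) = 1 + j8.88 → |·| ≈ 8.9361, ∠ ≈ 83.57°
∠H = (77.31°) − (83.57°) = -6.26°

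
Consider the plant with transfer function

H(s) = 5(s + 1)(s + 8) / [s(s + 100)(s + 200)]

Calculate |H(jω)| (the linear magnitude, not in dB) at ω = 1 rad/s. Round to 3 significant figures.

At s = jω = j1:
zero (s+1): 1 + j1 → |·| = √(1²+1²) = √2 ≈ 1.4142, ∠ = arctan(1/1) ≈ 45.00°
zero (s+8): 8 + j1 → |·| = √(8²+1²) = √65 ≈ 8.0623, ∠ = arctan(1/8) ≈ 7.13°
pole (s+100): 100 + j1 → |·| = √(100²+1²) = √10001 ≈ 100, ∠ = arctan(1/100) ≈ 0.57°
pole (s+200): 200 + j1 → |·| = √(200²+1²) = √40001 ≈ 200, ∠ = arctan(1/200) ≈ 0.29°
pole at origin: |s| = 1, ∠ = 90.00° (in denominator)
|H| = 5 · 11.402 / 20000 ≈ 0.0028505

0.00285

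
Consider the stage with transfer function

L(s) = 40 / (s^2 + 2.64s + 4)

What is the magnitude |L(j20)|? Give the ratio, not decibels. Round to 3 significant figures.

0.100

At s = jω = j20:
quadratic: (j20)² + 2.64·j20 + 4 = -396 + j52.8 → |·| ≈ 399.5, ∠ ≈ 172.41°
|L| = 40 / 399.5 ≈ 0.10013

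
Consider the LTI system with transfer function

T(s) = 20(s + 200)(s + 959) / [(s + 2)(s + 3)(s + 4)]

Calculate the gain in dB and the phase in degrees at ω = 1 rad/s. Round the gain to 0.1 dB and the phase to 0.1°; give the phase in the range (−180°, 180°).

At s = jω = j1:
zero (s+200): 200 + j1 → |·| = √(200²+1²) = √40001 ≈ 200, ∠ = arctan(1/200) ≈ 0.29°
zero (s+959): 959 + j1 → |·| = √(959²+1²) = √919682 ≈ 959, ∠ = arctan(1/959) ≈ 0.06°
pole (s+2): 2 + j1 → |·| = √(2²+1²) = √5 ≈ 2.2361, ∠ = arctan(1/2) ≈ 26.57°
pole (s+3): 3 + j1 → |·| = √(3²+1²) = √10 ≈ 3.1623, ∠ = arctan(1/3) ≈ 18.43°
pole (s+4): 4 + j1 → |·| = √(4²+1²) = √17 ≈ 4.1231, ∠ = arctan(1/4) ≈ 14.04°
|T| = 20 · 1.918e+05 / 29.155 ≈ 1.3157e+05
Gain = 20 log₁₀(1.3157e+05) ≈ 102.38 dB
∠T = 0.35° − 59.04° = -58.69°

102.4 dB, -58.7°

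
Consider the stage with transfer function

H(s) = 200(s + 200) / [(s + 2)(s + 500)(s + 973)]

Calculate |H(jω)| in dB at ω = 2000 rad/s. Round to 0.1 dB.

At s = jω = j2000:
zero (s+200): 200 + j2000 → |·| = √(200²+2000²) = √4040000 ≈ 2010, ∠ = arctan(2000/200) ≈ 84.29°
pole (s+2): 2 + j2000 → |·| = √(2²+2000²) = √4000004 ≈ 2000, ∠ = arctan(2000/2) ≈ 89.94°
pole (s+500): 500 + j2000 → |·| = √(500²+2000²) = √4250000 ≈ 2061.6, ∠ = arctan(2000/500) ≈ 75.96°
pole (s+973): 973 + j2000 → |·| = √(973²+2000²) = √4946729 ≈ 2224.1, ∠ = arctan(2000/973) ≈ 64.06°
|H| = 200 · 2010 / 9.1704e+09 ≈ 4.3837e-05
Gain = 20 log₁₀(4.3837e-05) ≈ -87.16 dB

-87.2 dB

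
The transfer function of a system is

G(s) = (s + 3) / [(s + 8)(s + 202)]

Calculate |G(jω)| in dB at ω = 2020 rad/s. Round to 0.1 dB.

At s = jω = j2020:
zero (s+3): 3 + j2020 → |·| = √(3²+2020²) = √4080409 ≈ 2020, ∠ = arctan(2020/3) ≈ 89.91°
pole (s+8): 8 + j2020 → |·| = √(8²+2020²) = √4080464 ≈ 2020, ∠ = arctan(2020/8) ≈ 89.77°
pole (s+202): 202 + j2020 → |·| = √(202²+2020²) = √4121204 ≈ 2030.1, ∠ = arctan(2020/202) ≈ 84.29°
|G| = 1 · 2020 / 4.1008e+06 ≈ 0.00049259
Gain = 20 log₁₀(0.00049259) ≈ -66.15 dB

-66.2 dB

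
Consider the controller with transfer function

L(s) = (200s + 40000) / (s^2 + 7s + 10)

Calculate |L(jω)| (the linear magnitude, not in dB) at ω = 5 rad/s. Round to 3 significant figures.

1.05e+03

Substitute s = j5:
Numerator: 200(j5) + 40000 = 40000 + j1000
Denominator: (j5)^2 + 7(j5) + 10 = -15 + j35
|N| = √(40000² + 1000²) ≈ 40012, ∠N ≈ 1.43°
|D| = √(15² + 35²) ≈ 38.079, ∠D ≈ 113.20°
|L| = 40012 / 38.079 ≈ 1050.8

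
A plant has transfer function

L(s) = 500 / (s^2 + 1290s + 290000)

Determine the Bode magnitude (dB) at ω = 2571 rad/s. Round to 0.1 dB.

Substitute s = j2571:
Numerator: 500 = 500 + j0
Denominator: (j2571)^2 + 1290(j2571) + 290000 = -6320041 + j3316590
|N| = √(500² + 0²) ≈ 500, ∠N ≈ 0.00°
|D| = √(6320041² + 3316590²) ≈ 7.1374e+06, ∠D ≈ 152.31°
|L| = 500 / 7.1374e+06 ≈ 7.0054e-05
Gain = 20 log₁₀(7.0054e-05) ≈ -83.09 dB

-83.1 dB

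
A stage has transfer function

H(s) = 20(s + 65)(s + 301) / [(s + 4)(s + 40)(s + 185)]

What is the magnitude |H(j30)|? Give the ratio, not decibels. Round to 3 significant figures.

At s = jω = j30:
zero (s+65): 65 + j30 → |·| = √(65²+30²) = √5125 ≈ 71.589, ∠ = arctan(30/65) ≈ 24.78°
zero (s+301): 301 + j30 → |·| = √(301²+30²) = √91501 ≈ 302.49, ∠ = arctan(30/301) ≈ 5.69°
pole (s+4): 4 + j30 → |·| = √(4²+30²) = √916 ≈ 30.265, ∠ = arctan(30/4) ≈ 82.41°
pole (s+40): 40 + j30 → |·| = √(40²+30²) = √2500 ≈ 50, ∠ = arctan(30/40) ≈ 36.87°
pole (s+185): 185 + j30 → |·| = √(185²+30²) = √35125 ≈ 187.42, ∠ = arctan(30/185) ≈ 9.21°
|H| = 20 · 21655 / 2.8361e+05 ≈ 1.5271

1.53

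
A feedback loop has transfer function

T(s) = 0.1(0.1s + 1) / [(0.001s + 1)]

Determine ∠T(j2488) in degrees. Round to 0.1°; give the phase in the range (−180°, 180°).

At ω = 2488 rad/s:
zero (1 + j2488·0.1) = 1 + j248.8 → |·| ≈ 248.8, ∠ ≈ 89.77°
pole (1 + j2488·0.001) = 1 + j2.488 → |·| ≈ 2.6814, ∠ ≈ 68.10°
∠T = (89.77°) − (68.10°) = 21.67°

21.7°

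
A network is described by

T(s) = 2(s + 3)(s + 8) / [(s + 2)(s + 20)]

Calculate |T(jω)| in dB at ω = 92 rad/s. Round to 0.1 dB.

5.9 dB

At s = jω = j92:
zero (s+3): 3 + j92 → |·| = √(3²+92²) = √8473 ≈ 92.049, ∠ = arctan(92/3) ≈ 88.13°
zero (s+8): 8 + j92 → |·| = √(8²+92²) = √8528 ≈ 92.347, ∠ = arctan(92/8) ≈ 85.03°
pole (s+2): 2 + j92 → |·| = √(2²+92²) = √8468 ≈ 92.022, ∠ = arctan(92/2) ≈ 88.75°
pole (s+20): 20 + j92 → |·| = √(20²+92²) = √8864 ≈ 94.149, ∠ = arctan(92/20) ≈ 77.74°
|T| = 2 · 8500.4 / 8663.8 ≈ 1.9623
Gain = 20 log₁₀(1.9623) ≈ 5.86 dB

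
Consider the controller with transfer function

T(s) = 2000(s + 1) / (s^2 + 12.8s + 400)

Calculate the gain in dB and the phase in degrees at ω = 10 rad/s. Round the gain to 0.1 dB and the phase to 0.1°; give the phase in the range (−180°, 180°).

At s = jω = j10:
zero (s+1): 1 + j10 → |·| = √(1²+10²) = √101 ≈ 10.05, ∠ = arctan(10/1) ≈ 84.29°
quadratic: (j10)² + 12.8·j10 + 400 = 300 + j128 → |·| ≈ 326.17, ∠ ≈ 23.11°
|T| = 2000 · 10.05 / 326.17 ≈ 61.624
Gain = 20 log₁₀(61.624) ≈ 35.79 dB
∠T = 84.29° − 23.11° = 61.18°

35.8 dB, 61.2°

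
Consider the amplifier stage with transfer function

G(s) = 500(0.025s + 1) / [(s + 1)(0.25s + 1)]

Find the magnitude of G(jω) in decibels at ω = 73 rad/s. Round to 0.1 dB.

-2.2 dB

At ω = 73 rad/s:
zero (1 + j73·0.025) = 1 + j1.825 → |·| ≈ 2.081, ∠ ≈ 61.28°
pole (1 + j73·1) = 1 + j73 → |·| ≈ 73.007, ∠ ≈ 89.22°
pole (1 + j73·0.25) = 1 + j18.25 → |·| ≈ 18.277, ∠ ≈ 86.86°
|G| = 500 · 2.081 / (73.007 · 18.277) ≈ 0.77978
Gain = 20 log₁₀(0.77978) ≈ -2.16 dB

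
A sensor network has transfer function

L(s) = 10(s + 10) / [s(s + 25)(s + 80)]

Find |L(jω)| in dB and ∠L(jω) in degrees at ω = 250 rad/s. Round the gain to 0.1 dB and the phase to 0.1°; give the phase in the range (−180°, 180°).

-76.4 dB, -158.8°

At s = jω = j250:
zero (s+10): 10 + j250 → |·| = √(10²+250²) = √62600 ≈ 250.2, ∠ = arctan(250/10) ≈ 87.71°
pole (s+25): 25 + j250 → |·| = √(25²+250²) = √63125 ≈ 251.25, ∠ = arctan(250/25) ≈ 84.29°
pole (s+80): 80 + j250 → |·| = √(80²+250²) = √68900 ≈ 262.49, ∠ = arctan(250/80) ≈ 72.26°
pole at origin: |s| = 250, ∠ = 90.00° (in denominator)
|L| = 10 · 250.2 / 1.6488e+07 ≈ 0.00015175
Gain = 20 log₁₀(0.00015175) ≈ -76.38 dB
∠L = 87.71° − 246.55° = -158.84°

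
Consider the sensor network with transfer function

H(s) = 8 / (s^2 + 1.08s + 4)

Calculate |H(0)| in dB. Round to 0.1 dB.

H(0) = 8 / 4 = 2
20 log₁₀(2) ≈ 6.02 dB

6.0 dB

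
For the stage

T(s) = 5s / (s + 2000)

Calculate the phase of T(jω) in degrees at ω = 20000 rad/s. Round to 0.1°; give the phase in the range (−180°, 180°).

5.7°

At s = jω = j20000:
zero at origin: s = j20000 → |·| = 20000, ∠ = 90.00°
pole (s+2000): 2000 + j20000 → |·| = √(2000²+20000²) = √404000000 ≈ 20100, ∠ = arctan(20000/2000) ≈ 84.29°
∠T = 90.00° − 84.29° = 5.71°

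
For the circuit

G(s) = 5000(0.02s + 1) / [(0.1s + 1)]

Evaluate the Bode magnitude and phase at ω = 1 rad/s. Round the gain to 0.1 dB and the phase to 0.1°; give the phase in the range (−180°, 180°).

73.9 dB, -4.6°

At ω = 1 rad/s:
zero (1 + j1·0.02) = 1 + j0.02 → |·| ≈ 1.0002, ∠ ≈ 1.15°
pole (1 + j1·0.1) = 1 + j0.1 → |·| ≈ 1.005, ∠ ≈ 5.71°
|G| = 5000 · 1.0002 / (1.005) ≈ 4976.1
Gain = 20 log₁₀(4976.1) ≈ 73.94 dB
∠G = (1.15°) − (5.71°) = -4.56°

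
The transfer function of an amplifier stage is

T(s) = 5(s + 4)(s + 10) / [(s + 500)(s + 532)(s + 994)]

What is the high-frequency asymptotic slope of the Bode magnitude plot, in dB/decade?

Each pole contributes −20 dB/decade at high frequency; each zero contributes +20 dB/decade.
Net: 2 zero(s) − 3 pole(s) → -20 dB/decade.

-20 dB/decade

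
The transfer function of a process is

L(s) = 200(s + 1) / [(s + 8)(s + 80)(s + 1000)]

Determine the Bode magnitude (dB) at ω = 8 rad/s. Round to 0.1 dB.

At s = jω = j8:
zero (s+1): 1 + j8 → |·| = √(1²+8²) = √65 ≈ 8.0623, ∠ = arctan(8/1) ≈ 82.87°
pole (s+8): 8 + j8 → |·| = √(8²+8²) = √128 ≈ 11.314, ∠ = arctan(8/8) ≈ 45.00°
pole (s+80): 80 + j8 → |·| = √(80²+8²) = √6464 ≈ 80.399, ∠ = arctan(8/80) ≈ 5.71°
pole (s+1000): 1000 + j8 → |·| = √(1000²+8²) = √1000064 ≈ 1000, ∠ = arctan(8/1000) ≈ 0.46°
|L| = 200 · 8.0623 / 9.0963e+05 ≈ 0.0017727
Gain = 20 log₁₀(0.0017727) ≈ -55.03 dB

-55.0 dB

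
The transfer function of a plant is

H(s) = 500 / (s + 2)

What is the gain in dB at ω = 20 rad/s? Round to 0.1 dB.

Substitute s = j20:
Numerator: 500 = 500 + j0
Denominator: (j20) + 2 = 2 + j20
|N| = √(500² + 0²) ≈ 500, ∠N ≈ 0.00°
|D| = √(2² + 20²) ≈ 20.1, ∠D ≈ 84.29°
|H| = 500 / 20.1 ≈ 24.876
Gain = 20 log₁₀(24.876) ≈ 27.92 dB

27.9 dB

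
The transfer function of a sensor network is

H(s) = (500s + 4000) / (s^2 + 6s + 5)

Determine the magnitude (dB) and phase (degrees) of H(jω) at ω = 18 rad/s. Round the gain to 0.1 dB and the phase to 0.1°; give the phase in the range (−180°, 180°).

Substitute s = j18:
Numerator: 500(j18) + 4000 = 4000 + j9000
Denominator: (j18)^2 + 6(j18) + 5 = -319 + j108
|N| = √(4000² + 9000²) ≈ 9848.9, ∠N ≈ 66.04°
|D| = √(319² + 108²) ≈ 336.79, ∠D ≈ 161.30°
|H| = 9848.9 / 336.79 ≈ 29.243
Gain = 20 log₁₀(29.243) ≈ 29.32 dB
∠H = 66.04° − 161.30° = -95.26°

29.3 dB, -95.3°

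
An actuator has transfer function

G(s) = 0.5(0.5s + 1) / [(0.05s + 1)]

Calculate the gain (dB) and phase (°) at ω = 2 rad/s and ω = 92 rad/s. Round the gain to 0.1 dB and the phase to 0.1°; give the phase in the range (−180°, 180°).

At ω = 2 rad/s:
zero (1 + j2·0.5) = 1 + j1 → |·| ≈ 1.4142, ∠ ≈ 45.00°
pole (1 + j2·0.05) = 1 + j0.1 → |·| ≈ 1.005, ∠ ≈ 5.71°
|G| = 0.5 · 1.4142 / (1.005) ≈ 0.70358
Gain = 20 log₁₀(0.70358) ≈ -3.05 dB
∠G = (45.00°) − (5.71°) = 39.29°

At ω = 92 rad/s:
zero (1 + j92·0.5) = 1 + j46 → |·| ≈ 46.011, ∠ ≈ 88.75°
pole (1 + j92·0.05) = 1 + j4.6 → |·| ≈ 4.7074, ∠ ≈ 77.74°
|G| = 0.5 · 46.011 / (4.7074) ≈ 4.8871
Gain = 20 log₁₀(4.8871) ≈ 13.78 dB
∠G = (88.75°) − (77.74°) = 11.01°

ω = 2: -3.1 dB, 39.3°; ω = 92: 13.8 dB, 11.0°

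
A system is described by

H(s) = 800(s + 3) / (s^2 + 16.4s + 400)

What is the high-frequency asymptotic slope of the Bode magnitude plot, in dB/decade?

-20 dB/decade

Each pole contributes −20 dB/decade at high frequency; each zero contributes +20 dB/decade.
Net: 1 zero(s) − 2 pole(s) → -20 dB/decade.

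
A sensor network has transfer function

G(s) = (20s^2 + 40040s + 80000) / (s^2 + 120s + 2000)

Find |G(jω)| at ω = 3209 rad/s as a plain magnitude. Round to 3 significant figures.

Substitute s = j3209:
Numerator: 20(j3209)^2 + 40040(j3209) + 80000 = -205873620 + j128488360
Denominator: (j3209)^2 + 120(j3209) + 2000 = -10295681 + j385080
|N| = √(205873620² + 128488360²) ≈ 2.4268e+08, ∠N ≈ 148.03°
|D| = √(10295681² + 385080²) ≈ 1.0303e+07, ∠D ≈ 177.86°
|G| = 2.4268e+08 / 1.0303e+07 ≈ 23.554

23.6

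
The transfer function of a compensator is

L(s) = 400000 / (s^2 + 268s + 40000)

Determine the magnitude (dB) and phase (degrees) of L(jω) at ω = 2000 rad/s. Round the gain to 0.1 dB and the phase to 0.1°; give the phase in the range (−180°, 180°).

At s = jω = j2000:
quadratic: (j2000)² + 268·j2000 + 40000 = -3960000 + j536000 → |·| ≈ 3.9961e+06, ∠ ≈ 172.29°
|L| = 400000 / 3.9961e+06 ≈ 0.1001
Gain = 20 log₁₀(0.1001) ≈ -19.99 dB
∠L = 0.00° − 172.29° = -172.29°

-20.0 dB, -172.3°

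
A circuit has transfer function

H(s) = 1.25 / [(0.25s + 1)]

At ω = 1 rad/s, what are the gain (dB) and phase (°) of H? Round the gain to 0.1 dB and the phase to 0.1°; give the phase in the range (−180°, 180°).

At ω = 1 rad/s:
pole (1 + j1·0.25) = 1 + j0.25 → |·| ≈ 1.0308, ∠ ≈ 14.04°
|H| = 1.25 · 1 / (1.0308) ≈ 1.2127
Gain = 20 log₁₀(1.2127) ≈ 1.68 dB
∠H = (0°) − (14.04°) = -14.04°

1.7 dB, -14.0°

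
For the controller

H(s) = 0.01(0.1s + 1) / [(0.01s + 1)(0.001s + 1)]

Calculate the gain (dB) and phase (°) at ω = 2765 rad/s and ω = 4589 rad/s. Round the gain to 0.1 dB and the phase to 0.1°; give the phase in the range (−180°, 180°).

At ω = 2765 rad/s:
zero (1 + j2765·0.1) = 1 + j276.5 → |·| ≈ 276.5, ∠ ≈ 89.79°
pole (1 + j2765·0.01) = 1 + j27.65 → |·| ≈ 27.668, ∠ ≈ 87.93°
pole (1 + j2765·0.001) = 1 + j2.765 → |·| ≈ 2.9403, ∠ ≈ 70.12°
|H| = 0.01 · 276.5 / (27.668 · 2.9403) ≈ 0.033988
Gain = 20 log₁₀(0.033988) ≈ -29.37 dB
∠H = (89.79°) − (87.93° + 70.12°) = -68.26°

At ω = 4589 rad/s:
zero (1 + j4589·0.1) = 1 + j458.9 → |·| ≈ 458.9, ∠ ≈ 89.88°
pole (1 + j4589·0.01) = 1 + j45.89 → |·| ≈ 45.901, ∠ ≈ 88.75°
pole (1 + j4589·0.001) = 1 + j4.589 → |·| ≈ 4.6967, ∠ ≈ 77.71°
|H| = 0.01 · 458.9 / (45.901 · 4.6967) ≈ 0.021286
Gain = 20 log₁₀(0.021286) ≈ -33.44 dB
∠H = (89.88°) − (88.75° + 77.71°) = -76.58°

ω = 2765: -29.4 dB, -68.3°; ω = 4589: -33.4 dB, -76.6°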